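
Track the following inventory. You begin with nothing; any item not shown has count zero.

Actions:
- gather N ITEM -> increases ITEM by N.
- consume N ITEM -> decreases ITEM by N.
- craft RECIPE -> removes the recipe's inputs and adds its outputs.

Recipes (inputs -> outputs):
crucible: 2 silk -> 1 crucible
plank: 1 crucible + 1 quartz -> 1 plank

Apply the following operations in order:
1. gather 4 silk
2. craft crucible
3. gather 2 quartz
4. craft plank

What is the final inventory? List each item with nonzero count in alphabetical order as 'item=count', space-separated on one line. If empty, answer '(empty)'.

Answer: plank=1 quartz=1 silk=2

Derivation:
After 1 (gather 4 silk): silk=4
After 2 (craft crucible): crucible=1 silk=2
After 3 (gather 2 quartz): crucible=1 quartz=2 silk=2
After 4 (craft plank): plank=1 quartz=1 silk=2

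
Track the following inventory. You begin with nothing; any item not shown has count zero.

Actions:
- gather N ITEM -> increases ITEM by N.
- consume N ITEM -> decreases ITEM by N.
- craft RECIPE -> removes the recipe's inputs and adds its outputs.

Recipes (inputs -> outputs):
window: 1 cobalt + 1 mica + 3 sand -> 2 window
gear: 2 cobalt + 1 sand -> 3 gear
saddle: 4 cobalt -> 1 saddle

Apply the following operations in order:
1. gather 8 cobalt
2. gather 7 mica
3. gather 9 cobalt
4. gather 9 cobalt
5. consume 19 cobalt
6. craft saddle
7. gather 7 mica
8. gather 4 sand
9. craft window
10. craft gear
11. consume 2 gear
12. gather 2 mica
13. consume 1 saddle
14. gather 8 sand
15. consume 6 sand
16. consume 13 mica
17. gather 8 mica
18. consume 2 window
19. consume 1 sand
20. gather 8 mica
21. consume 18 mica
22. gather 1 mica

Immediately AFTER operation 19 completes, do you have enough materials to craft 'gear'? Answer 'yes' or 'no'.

Answer: no

Derivation:
After 1 (gather 8 cobalt): cobalt=8
After 2 (gather 7 mica): cobalt=8 mica=7
After 3 (gather 9 cobalt): cobalt=17 mica=7
After 4 (gather 9 cobalt): cobalt=26 mica=7
After 5 (consume 19 cobalt): cobalt=7 mica=7
After 6 (craft saddle): cobalt=3 mica=7 saddle=1
After 7 (gather 7 mica): cobalt=3 mica=14 saddle=1
After 8 (gather 4 sand): cobalt=3 mica=14 saddle=1 sand=4
After 9 (craft window): cobalt=2 mica=13 saddle=1 sand=1 window=2
After 10 (craft gear): gear=3 mica=13 saddle=1 window=2
After 11 (consume 2 gear): gear=1 mica=13 saddle=1 window=2
After 12 (gather 2 mica): gear=1 mica=15 saddle=1 window=2
After 13 (consume 1 saddle): gear=1 mica=15 window=2
After 14 (gather 8 sand): gear=1 mica=15 sand=8 window=2
After 15 (consume 6 sand): gear=1 mica=15 sand=2 window=2
After 16 (consume 13 mica): gear=1 mica=2 sand=2 window=2
After 17 (gather 8 mica): gear=1 mica=10 sand=2 window=2
After 18 (consume 2 window): gear=1 mica=10 sand=2
After 19 (consume 1 sand): gear=1 mica=10 sand=1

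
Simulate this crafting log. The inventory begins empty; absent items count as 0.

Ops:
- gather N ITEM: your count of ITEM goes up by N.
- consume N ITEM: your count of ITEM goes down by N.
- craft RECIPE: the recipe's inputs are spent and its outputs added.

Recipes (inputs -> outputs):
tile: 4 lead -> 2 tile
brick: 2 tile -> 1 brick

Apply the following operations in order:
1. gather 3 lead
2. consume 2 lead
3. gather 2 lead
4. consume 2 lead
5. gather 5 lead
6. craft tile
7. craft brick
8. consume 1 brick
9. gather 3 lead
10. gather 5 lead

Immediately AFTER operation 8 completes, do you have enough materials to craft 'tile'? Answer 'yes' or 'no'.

After 1 (gather 3 lead): lead=3
After 2 (consume 2 lead): lead=1
After 3 (gather 2 lead): lead=3
After 4 (consume 2 lead): lead=1
After 5 (gather 5 lead): lead=6
After 6 (craft tile): lead=2 tile=2
After 7 (craft brick): brick=1 lead=2
After 8 (consume 1 brick): lead=2

Answer: no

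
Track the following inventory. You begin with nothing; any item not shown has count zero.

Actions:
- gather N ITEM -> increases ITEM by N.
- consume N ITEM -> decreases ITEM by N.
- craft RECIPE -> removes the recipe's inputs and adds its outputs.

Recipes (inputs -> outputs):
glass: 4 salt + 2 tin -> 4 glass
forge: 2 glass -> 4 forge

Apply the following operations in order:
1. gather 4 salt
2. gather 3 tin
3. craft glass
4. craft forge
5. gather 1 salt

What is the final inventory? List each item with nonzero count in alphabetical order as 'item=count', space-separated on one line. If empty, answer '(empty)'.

After 1 (gather 4 salt): salt=4
After 2 (gather 3 tin): salt=4 tin=3
After 3 (craft glass): glass=4 tin=1
After 4 (craft forge): forge=4 glass=2 tin=1
After 5 (gather 1 salt): forge=4 glass=2 salt=1 tin=1

Answer: forge=4 glass=2 salt=1 tin=1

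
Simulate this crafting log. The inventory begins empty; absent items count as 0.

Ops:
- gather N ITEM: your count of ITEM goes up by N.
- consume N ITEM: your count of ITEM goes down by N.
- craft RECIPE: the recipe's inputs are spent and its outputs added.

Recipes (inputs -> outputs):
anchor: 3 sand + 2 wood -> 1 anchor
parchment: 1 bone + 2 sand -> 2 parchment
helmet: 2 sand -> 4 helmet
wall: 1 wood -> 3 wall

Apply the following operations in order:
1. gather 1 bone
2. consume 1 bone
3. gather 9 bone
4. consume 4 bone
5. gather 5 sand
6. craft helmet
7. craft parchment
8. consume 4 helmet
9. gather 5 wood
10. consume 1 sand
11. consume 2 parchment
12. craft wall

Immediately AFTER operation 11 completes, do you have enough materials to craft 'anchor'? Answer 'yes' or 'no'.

Answer: no

Derivation:
After 1 (gather 1 bone): bone=1
After 2 (consume 1 bone): (empty)
After 3 (gather 9 bone): bone=9
After 4 (consume 4 bone): bone=5
After 5 (gather 5 sand): bone=5 sand=5
After 6 (craft helmet): bone=5 helmet=4 sand=3
After 7 (craft parchment): bone=4 helmet=4 parchment=2 sand=1
After 8 (consume 4 helmet): bone=4 parchment=2 sand=1
After 9 (gather 5 wood): bone=4 parchment=2 sand=1 wood=5
After 10 (consume 1 sand): bone=4 parchment=2 wood=5
After 11 (consume 2 parchment): bone=4 wood=5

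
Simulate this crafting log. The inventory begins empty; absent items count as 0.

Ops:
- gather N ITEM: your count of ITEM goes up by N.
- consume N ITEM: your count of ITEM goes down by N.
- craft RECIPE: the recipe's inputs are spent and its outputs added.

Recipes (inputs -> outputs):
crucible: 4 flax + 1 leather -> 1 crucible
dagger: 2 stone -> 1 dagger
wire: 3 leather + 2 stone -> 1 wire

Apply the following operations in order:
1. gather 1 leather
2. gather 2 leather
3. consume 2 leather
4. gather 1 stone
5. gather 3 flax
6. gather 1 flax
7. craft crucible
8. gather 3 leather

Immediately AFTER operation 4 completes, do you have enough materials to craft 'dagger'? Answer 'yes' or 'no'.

After 1 (gather 1 leather): leather=1
After 2 (gather 2 leather): leather=3
After 3 (consume 2 leather): leather=1
After 4 (gather 1 stone): leather=1 stone=1

Answer: no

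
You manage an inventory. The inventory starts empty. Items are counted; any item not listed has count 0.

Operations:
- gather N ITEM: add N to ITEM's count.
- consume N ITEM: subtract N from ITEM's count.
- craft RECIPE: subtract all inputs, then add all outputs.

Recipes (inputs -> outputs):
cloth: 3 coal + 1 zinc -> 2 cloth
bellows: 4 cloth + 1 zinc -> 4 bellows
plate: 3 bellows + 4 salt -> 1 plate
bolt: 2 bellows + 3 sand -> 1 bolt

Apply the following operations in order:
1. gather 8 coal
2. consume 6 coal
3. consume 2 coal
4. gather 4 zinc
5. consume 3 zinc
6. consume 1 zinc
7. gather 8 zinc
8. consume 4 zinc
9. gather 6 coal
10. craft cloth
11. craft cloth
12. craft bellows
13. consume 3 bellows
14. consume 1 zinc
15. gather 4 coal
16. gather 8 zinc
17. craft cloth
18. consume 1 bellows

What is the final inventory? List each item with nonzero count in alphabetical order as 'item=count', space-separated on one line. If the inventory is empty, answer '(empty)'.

Answer: cloth=2 coal=1 zinc=7

Derivation:
After 1 (gather 8 coal): coal=8
After 2 (consume 6 coal): coal=2
After 3 (consume 2 coal): (empty)
After 4 (gather 4 zinc): zinc=4
After 5 (consume 3 zinc): zinc=1
After 6 (consume 1 zinc): (empty)
After 7 (gather 8 zinc): zinc=8
After 8 (consume 4 zinc): zinc=4
After 9 (gather 6 coal): coal=6 zinc=4
After 10 (craft cloth): cloth=2 coal=3 zinc=3
After 11 (craft cloth): cloth=4 zinc=2
After 12 (craft bellows): bellows=4 zinc=1
After 13 (consume 3 bellows): bellows=1 zinc=1
After 14 (consume 1 zinc): bellows=1
After 15 (gather 4 coal): bellows=1 coal=4
After 16 (gather 8 zinc): bellows=1 coal=4 zinc=8
After 17 (craft cloth): bellows=1 cloth=2 coal=1 zinc=7
After 18 (consume 1 bellows): cloth=2 coal=1 zinc=7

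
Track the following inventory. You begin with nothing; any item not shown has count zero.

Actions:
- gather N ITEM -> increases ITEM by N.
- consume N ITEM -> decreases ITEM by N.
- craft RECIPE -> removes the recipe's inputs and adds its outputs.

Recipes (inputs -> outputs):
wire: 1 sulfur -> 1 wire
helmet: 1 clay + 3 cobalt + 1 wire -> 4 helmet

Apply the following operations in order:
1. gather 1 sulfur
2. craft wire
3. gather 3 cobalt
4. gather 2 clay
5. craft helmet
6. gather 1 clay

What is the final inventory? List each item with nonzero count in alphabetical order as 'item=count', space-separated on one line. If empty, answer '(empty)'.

After 1 (gather 1 sulfur): sulfur=1
After 2 (craft wire): wire=1
After 3 (gather 3 cobalt): cobalt=3 wire=1
After 4 (gather 2 clay): clay=2 cobalt=3 wire=1
After 5 (craft helmet): clay=1 helmet=4
After 6 (gather 1 clay): clay=2 helmet=4

Answer: clay=2 helmet=4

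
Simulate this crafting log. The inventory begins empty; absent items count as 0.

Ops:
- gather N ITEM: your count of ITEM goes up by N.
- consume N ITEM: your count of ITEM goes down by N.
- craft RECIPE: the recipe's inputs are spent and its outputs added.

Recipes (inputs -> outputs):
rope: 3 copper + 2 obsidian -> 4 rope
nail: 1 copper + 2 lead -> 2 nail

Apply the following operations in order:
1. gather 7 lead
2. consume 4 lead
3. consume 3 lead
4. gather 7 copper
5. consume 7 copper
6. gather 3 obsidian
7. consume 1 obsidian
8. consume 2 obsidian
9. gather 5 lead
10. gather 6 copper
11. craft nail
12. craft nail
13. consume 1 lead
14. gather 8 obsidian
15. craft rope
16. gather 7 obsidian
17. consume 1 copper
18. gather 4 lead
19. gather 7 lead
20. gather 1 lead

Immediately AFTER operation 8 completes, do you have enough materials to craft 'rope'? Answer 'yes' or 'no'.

Answer: no

Derivation:
After 1 (gather 7 lead): lead=7
After 2 (consume 4 lead): lead=3
After 3 (consume 3 lead): (empty)
After 4 (gather 7 copper): copper=7
After 5 (consume 7 copper): (empty)
After 6 (gather 3 obsidian): obsidian=3
After 7 (consume 1 obsidian): obsidian=2
After 8 (consume 2 obsidian): (empty)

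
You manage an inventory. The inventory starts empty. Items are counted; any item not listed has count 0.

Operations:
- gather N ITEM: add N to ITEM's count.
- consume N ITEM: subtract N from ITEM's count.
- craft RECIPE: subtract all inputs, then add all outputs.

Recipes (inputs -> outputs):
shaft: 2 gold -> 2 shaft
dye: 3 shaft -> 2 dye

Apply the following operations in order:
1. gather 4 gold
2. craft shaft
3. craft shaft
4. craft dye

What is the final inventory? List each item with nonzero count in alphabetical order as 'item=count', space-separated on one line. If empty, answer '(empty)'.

After 1 (gather 4 gold): gold=4
After 2 (craft shaft): gold=2 shaft=2
After 3 (craft shaft): shaft=4
After 4 (craft dye): dye=2 shaft=1

Answer: dye=2 shaft=1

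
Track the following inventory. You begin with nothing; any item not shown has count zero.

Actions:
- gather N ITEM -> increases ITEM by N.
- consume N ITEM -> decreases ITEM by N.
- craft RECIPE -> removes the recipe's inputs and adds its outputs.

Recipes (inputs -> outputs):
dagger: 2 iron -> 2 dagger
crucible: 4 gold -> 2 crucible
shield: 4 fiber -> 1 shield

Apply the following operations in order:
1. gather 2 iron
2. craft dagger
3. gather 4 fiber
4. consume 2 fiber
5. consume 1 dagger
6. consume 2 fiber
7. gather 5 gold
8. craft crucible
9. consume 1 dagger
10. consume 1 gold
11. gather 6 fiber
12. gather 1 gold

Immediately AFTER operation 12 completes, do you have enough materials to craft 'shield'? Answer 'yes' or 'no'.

Answer: yes

Derivation:
After 1 (gather 2 iron): iron=2
After 2 (craft dagger): dagger=2
After 3 (gather 4 fiber): dagger=2 fiber=4
After 4 (consume 2 fiber): dagger=2 fiber=2
After 5 (consume 1 dagger): dagger=1 fiber=2
After 6 (consume 2 fiber): dagger=1
After 7 (gather 5 gold): dagger=1 gold=5
After 8 (craft crucible): crucible=2 dagger=1 gold=1
After 9 (consume 1 dagger): crucible=2 gold=1
After 10 (consume 1 gold): crucible=2
After 11 (gather 6 fiber): crucible=2 fiber=6
After 12 (gather 1 gold): crucible=2 fiber=6 gold=1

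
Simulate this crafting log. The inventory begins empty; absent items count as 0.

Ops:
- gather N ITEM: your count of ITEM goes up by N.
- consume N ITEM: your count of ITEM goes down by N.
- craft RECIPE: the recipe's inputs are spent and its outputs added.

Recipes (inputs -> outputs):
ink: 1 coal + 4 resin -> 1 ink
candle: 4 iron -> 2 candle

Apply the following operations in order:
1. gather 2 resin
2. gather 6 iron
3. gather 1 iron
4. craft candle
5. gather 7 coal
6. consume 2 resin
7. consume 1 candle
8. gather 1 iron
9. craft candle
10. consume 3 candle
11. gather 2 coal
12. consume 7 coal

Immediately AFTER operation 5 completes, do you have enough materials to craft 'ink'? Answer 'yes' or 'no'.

Answer: no

Derivation:
After 1 (gather 2 resin): resin=2
After 2 (gather 6 iron): iron=6 resin=2
After 3 (gather 1 iron): iron=7 resin=2
After 4 (craft candle): candle=2 iron=3 resin=2
After 5 (gather 7 coal): candle=2 coal=7 iron=3 resin=2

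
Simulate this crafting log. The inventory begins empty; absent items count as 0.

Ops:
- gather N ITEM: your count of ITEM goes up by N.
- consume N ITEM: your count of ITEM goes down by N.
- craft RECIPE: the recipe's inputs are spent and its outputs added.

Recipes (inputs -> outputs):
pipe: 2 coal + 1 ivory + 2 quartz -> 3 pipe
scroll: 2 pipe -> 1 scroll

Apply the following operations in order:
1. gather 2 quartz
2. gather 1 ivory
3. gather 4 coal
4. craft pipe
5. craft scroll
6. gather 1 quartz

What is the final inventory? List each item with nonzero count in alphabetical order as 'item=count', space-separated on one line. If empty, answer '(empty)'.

After 1 (gather 2 quartz): quartz=2
After 2 (gather 1 ivory): ivory=1 quartz=2
After 3 (gather 4 coal): coal=4 ivory=1 quartz=2
After 4 (craft pipe): coal=2 pipe=3
After 5 (craft scroll): coal=2 pipe=1 scroll=1
After 6 (gather 1 quartz): coal=2 pipe=1 quartz=1 scroll=1

Answer: coal=2 pipe=1 quartz=1 scroll=1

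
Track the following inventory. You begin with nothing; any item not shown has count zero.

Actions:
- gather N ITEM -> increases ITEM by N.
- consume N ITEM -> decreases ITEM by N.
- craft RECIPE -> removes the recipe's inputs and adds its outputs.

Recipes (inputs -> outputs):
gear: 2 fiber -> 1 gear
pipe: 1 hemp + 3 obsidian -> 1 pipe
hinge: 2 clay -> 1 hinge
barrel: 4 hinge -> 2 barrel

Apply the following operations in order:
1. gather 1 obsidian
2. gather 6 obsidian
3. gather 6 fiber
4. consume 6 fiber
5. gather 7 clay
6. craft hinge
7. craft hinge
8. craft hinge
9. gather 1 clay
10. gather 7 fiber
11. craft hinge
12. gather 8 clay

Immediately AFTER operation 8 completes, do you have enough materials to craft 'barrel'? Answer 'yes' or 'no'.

Answer: no

Derivation:
After 1 (gather 1 obsidian): obsidian=1
After 2 (gather 6 obsidian): obsidian=7
After 3 (gather 6 fiber): fiber=6 obsidian=7
After 4 (consume 6 fiber): obsidian=7
After 5 (gather 7 clay): clay=7 obsidian=7
After 6 (craft hinge): clay=5 hinge=1 obsidian=7
After 7 (craft hinge): clay=3 hinge=2 obsidian=7
After 8 (craft hinge): clay=1 hinge=3 obsidian=7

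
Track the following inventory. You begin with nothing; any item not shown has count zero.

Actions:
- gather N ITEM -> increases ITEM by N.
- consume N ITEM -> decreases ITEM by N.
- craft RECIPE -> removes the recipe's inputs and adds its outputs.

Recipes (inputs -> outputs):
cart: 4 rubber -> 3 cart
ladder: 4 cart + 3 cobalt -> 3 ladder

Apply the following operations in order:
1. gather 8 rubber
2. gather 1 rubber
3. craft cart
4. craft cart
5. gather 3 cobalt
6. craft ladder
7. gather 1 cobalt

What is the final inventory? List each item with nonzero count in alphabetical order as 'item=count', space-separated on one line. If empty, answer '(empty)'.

Answer: cart=2 cobalt=1 ladder=3 rubber=1

Derivation:
After 1 (gather 8 rubber): rubber=8
After 2 (gather 1 rubber): rubber=9
After 3 (craft cart): cart=3 rubber=5
After 4 (craft cart): cart=6 rubber=1
After 5 (gather 3 cobalt): cart=6 cobalt=3 rubber=1
After 6 (craft ladder): cart=2 ladder=3 rubber=1
After 7 (gather 1 cobalt): cart=2 cobalt=1 ladder=3 rubber=1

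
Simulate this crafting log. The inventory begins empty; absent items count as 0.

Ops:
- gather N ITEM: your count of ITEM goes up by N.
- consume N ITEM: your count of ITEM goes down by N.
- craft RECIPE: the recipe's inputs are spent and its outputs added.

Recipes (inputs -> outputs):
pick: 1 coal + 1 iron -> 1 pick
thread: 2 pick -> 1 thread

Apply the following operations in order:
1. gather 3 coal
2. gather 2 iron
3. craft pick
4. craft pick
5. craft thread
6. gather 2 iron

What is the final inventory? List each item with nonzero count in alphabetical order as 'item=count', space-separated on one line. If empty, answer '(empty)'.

After 1 (gather 3 coal): coal=3
After 2 (gather 2 iron): coal=3 iron=2
After 3 (craft pick): coal=2 iron=1 pick=1
After 4 (craft pick): coal=1 pick=2
After 5 (craft thread): coal=1 thread=1
After 6 (gather 2 iron): coal=1 iron=2 thread=1

Answer: coal=1 iron=2 thread=1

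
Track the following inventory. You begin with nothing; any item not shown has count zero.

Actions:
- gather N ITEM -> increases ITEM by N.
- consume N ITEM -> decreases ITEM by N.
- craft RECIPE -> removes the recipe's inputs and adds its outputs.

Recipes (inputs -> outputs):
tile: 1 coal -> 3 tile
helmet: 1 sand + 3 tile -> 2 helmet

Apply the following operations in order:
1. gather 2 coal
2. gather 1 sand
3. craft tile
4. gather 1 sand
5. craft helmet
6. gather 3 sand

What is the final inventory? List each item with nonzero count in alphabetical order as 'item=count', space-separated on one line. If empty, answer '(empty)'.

After 1 (gather 2 coal): coal=2
After 2 (gather 1 sand): coal=2 sand=1
After 3 (craft tile): coal=1 sand=1 tile=3
After 4 (gather 1 sand): coal=1 sand=2 tile=3
After 5 (craft helmet): coal=1 helmet=2 sand=1
After 6 (gather 3 sand): coal=1 helmet=2 sand=4

Answer: coal=1 helmet=2 sand=4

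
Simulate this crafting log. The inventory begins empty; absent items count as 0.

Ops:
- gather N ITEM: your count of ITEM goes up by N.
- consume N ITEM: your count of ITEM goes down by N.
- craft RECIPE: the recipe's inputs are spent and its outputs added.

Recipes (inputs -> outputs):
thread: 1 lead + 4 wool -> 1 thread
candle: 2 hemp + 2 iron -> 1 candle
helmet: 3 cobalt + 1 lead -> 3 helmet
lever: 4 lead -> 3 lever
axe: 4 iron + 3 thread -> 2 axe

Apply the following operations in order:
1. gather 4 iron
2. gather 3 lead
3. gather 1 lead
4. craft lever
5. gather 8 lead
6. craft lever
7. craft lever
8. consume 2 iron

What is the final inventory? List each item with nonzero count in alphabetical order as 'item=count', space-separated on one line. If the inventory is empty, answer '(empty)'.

Answer: iron=2 lever=9

Derivation:
After 1 (gather 4 iron): iron=4
After 2 (gather 3 lead): iron=4 lead=3
After 3 (gather 1 lead): iron=4 lead=4
After 4 (craft lever): iron=4 lever=3
After 5 (gather 8 lead): iron=4 lead=8 lever=3
After 6 (craft lever): iron=4 lead=4 lever=6
After 7 (craft lever): iron=4 lever=9
After 8 (consume 2 iron): iron=2 lever=9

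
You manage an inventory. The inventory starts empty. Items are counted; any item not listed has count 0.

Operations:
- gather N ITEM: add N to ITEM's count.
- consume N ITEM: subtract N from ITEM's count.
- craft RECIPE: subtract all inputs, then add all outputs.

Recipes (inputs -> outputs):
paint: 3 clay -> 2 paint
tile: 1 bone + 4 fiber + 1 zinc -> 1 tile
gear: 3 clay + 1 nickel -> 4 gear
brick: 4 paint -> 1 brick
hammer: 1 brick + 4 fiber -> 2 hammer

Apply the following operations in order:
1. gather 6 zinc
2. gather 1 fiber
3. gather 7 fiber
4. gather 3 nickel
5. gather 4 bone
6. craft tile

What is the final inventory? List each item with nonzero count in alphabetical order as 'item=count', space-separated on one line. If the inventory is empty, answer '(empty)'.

Answer: bone=3 fiber=4 nickel=3 tile=1 zinc=5

Derivation:
After 1 (gather 6 zinc): zinc=6
After 2 (gather 1 fiber): fiber=1 zinc=6
After 3 (gather 7 fiber): fiber=8 zinc=6
After 4 (gather 3 nickel): fiber=8 nickel=3 zinc=6
After 5 (gather 4 bone): bone=4 fiber=8 nickel=3 zinc=6
After 6 (craft tile): bone=3 fiber=4 nickel=3 tile=1 zinc=5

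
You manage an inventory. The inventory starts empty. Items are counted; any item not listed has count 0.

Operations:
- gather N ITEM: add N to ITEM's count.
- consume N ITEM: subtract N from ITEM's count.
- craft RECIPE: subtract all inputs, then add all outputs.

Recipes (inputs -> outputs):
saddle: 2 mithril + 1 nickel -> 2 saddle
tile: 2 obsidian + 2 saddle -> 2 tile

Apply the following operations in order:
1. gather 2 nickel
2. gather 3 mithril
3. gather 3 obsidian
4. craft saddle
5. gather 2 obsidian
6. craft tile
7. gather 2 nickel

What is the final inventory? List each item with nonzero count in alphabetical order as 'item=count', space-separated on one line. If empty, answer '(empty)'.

Answer: mithril=1 nickel=3 obsidian=3 tile=2

Derivation:
After 1 (gather 2 nickel): nickel=2
After 2 (gather 3 mithril): mithril=3 nickel=2
After 3 (gather 3 obsidian): mithril=3 nickel=2 obsidian=3
After 4 (craft saddle): mithril=1 nickel=1 obsidian=3 saddle=2
After 5 (gather 2 obsidian): mithril=1 nickel=1 obsidian=5 saddle=2
After 6 (craft tile): mithril=1 nickel=1 obsidian=3 tile=2
After 7 (gather 2 nickel): mithril=1 nickel=3 obsidian=3 tile=2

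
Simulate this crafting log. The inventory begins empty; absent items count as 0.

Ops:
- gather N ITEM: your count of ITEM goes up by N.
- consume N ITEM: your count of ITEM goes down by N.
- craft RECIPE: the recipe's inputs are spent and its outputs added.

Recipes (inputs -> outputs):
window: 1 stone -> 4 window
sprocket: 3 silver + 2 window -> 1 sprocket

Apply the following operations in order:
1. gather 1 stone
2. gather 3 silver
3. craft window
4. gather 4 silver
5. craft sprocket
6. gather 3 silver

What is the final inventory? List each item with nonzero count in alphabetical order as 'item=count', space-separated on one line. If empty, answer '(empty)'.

Answer: silver=7 sprocket=1 window=2

Derivation:
After 1 (gather 1 stone): stone=1
After 2 (gather 3 silver): silver=3 stone=1
After 3 (craft window): silver=3 window=4
After 4 (gather 4 silver): silver=7 window=4
After 5 (craft sprocket): silver=4 sprocket=1 window=2
After 6 (gather 3 silver): silver=7 sprocket=1 window=2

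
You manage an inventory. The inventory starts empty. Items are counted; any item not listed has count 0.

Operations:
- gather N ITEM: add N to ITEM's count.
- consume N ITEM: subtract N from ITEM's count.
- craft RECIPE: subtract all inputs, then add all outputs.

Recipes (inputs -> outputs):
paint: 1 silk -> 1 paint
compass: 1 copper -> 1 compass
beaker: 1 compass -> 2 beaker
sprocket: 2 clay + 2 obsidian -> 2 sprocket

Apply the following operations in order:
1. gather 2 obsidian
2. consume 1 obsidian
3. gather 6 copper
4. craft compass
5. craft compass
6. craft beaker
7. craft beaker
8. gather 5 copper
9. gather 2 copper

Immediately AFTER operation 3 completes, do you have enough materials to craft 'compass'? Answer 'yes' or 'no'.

Answer: yes

Derivation:
After 1 (gather 2 obsidian): obsidian=2
After 2 (consume 1 obsidian): obsidian=1
After 3 (gather 6 copper): copper=6 obsidian=1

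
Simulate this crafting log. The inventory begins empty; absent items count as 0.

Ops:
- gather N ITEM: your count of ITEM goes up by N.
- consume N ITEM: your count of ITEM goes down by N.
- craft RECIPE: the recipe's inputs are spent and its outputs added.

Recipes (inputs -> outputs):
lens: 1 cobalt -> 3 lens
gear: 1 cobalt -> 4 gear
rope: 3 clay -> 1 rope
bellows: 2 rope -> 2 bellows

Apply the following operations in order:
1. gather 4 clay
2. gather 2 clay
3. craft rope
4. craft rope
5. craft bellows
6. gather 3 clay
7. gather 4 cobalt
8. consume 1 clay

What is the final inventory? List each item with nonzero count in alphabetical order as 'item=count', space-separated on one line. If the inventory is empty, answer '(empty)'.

After 1 (gather 4 clay): clay=4
After 2 (gather 2 clay): clay=6
After 3 (craft rope): clay=3 rope=1
After 4 (craft rope): rope=2
After 5 (craft bellows): bellows=2
After 6 (gather 3 clay): bellows=2 clay=3
After 7 (gather 4 cobalt): bellows=2 clay=3 cobalt=4
After 8 (consume 1 clay): bellows=2 clay=2 cobalt=4

Answer: bellows=2 clay=2 cobalt=4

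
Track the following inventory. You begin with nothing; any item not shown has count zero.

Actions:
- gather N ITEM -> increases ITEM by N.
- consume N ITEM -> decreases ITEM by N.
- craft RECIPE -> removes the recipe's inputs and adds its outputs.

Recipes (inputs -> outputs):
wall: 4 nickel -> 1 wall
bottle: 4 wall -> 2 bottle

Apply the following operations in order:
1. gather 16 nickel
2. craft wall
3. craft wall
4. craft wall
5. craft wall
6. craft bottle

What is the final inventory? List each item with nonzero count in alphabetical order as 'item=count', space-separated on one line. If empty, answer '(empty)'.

After 1 (gather 16 nickel): nickel=16
After 2 (craft wall): nickel=12 wall=1
After 3 (craft wall): nickel=8 wall=2
After 4 (craft wall): nickel=4 wall=3
After 5 (craft wall): wall=4
After 6 (craft bottle): bottle=2

Answer: bottle=2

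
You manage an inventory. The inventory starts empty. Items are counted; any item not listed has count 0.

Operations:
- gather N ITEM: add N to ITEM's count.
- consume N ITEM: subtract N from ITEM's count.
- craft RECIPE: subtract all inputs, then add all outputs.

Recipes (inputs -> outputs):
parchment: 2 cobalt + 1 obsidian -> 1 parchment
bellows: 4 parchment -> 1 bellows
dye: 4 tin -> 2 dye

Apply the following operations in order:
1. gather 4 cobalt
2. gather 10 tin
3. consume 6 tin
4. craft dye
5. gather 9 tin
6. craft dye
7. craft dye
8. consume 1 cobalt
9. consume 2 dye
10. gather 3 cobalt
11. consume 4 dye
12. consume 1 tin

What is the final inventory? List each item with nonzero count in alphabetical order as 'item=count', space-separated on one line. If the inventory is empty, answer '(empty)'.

Answer: cobalt=6

Derivation:
After 1 (gather 4 cobalt): cobalt=4
After 2 (gather 10 tin): cobalt=4 tin=10
After 3 (consume 6 tin): cobalt=4 tin=4
After 4 (craft dye): cobalt=4 dye=2
After 5 (gather 9 tin): cobalt=4 dye=2 tin=9
After 6 (craft dye): cobalt=4 dye=4 tin=5
After 7 (craft dye): cobalt=4 dye=6 tin=1
After 8 (consume 1 cobalt): cobalt=3 dye=6 tin=1
After 9 (consume 2 dye): cobalt=3 dye=4 tin=1
After 10 (gather 3 cobalt): cobalt=6 dye=4 tin=1
After 11 (consume 4 dye): cobalt=6 tin=1
After 12 (consume 1 tin): cobalt=6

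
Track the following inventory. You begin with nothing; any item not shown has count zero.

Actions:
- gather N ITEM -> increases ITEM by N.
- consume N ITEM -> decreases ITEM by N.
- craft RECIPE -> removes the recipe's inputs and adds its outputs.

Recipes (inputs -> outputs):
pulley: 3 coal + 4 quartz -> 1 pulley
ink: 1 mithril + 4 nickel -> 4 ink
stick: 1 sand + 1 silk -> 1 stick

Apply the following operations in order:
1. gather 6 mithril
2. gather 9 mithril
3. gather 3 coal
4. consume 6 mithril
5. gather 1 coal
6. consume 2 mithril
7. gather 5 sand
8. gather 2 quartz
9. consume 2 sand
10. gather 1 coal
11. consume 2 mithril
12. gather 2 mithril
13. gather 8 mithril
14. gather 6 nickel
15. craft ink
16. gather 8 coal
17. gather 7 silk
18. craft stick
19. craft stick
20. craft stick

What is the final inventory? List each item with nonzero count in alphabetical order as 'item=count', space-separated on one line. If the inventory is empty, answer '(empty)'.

After 1 (gather 6 mithril): mithril=6
After 2 (gather 9 mithril): mithril=15
After 3 (gather 3 coal): coal=3 mithril=15
After 4 (consume 6 mithril): coal=3 mithril=9
After 5 (gather 1 coal): coal=4 mithril=9
After 6 (consume 2 mithril): coal=4 mithril=7
After 7 (gather 5 sand): coal=4 mithril=7 sand=5
After 8 (gather 2 quartz): coal=4 mithril=7 quartz=2 sand=5
After 9 (consume 2 sand): coal=4 mithril=7 quartz=2 sand=3
After 10 (gather 1 coal): coal=5 mithril=7 quartz=2 sand=3
After 11 (consume 2 mithril): coal=5 mithril=5 quartz=2 sand=3
After 12 (gather 2 mithril): coal=5 mithril=7 quartz=2 sand=3
After 13 (gather 8 mithril): coal=5 mithril=15 quartz=2 sand=3
After 14 (gather 6 nickel): coal=5 mithril=15 nickel=6 quartz=2 sand=3
After 15 (craft ink): coal=5 ink=4 mithril=14 nickel=2 quartz=2 sand=3
After 16 (gather 8 coal): coal=13 ink=4 mithril=14 nickel=2 quartz=2 sand=3
After 17 (gather 7 silk): coal=13 ink=4 mithril=14 nickel=2 quartz=2 sand=3 silk=7
After 18 (craft stick): coal=13 ink=4 mithril=14 nickel=2 quartz=2 sand=2 silk=6 stick=1
After 19 (craft stick): coal=13 ink=4 mithril=14 nickel=2 quartz=2 sand=1 silk=5 stick=2
After 20 (craft stick): coal=13 ink=4 mithril=14 nickel=2 quartz=2 silk=4 stick=3

Answer: coal=13 ink=4 mithril=14 nickel=2 quartz=2 silk=4 stick=3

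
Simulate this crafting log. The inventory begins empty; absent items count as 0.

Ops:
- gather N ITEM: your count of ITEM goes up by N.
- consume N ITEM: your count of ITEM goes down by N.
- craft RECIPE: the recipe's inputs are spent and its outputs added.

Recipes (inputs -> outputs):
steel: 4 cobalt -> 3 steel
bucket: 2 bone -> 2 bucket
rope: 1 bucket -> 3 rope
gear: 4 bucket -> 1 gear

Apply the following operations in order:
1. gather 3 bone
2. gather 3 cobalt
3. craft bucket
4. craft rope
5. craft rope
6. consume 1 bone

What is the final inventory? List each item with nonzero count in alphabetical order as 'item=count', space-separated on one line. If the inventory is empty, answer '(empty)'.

Answer: cobalt=3 rope=6

Derivation:
After 1 (gather 3 bone): bone=3
After 2 (gather 3 cobalt): bone=3 cobalt=3
After 3 (craft bucket): bone=1 bucket=2 cobalt=3
After 4 (craft rope): bone=1 bucket=1 cobalt=3 rope=3
After 5 (craft rope): bone=1 cobalt=3 rope=6
After 6 (consume 1 bone): cobalt=3 rope=6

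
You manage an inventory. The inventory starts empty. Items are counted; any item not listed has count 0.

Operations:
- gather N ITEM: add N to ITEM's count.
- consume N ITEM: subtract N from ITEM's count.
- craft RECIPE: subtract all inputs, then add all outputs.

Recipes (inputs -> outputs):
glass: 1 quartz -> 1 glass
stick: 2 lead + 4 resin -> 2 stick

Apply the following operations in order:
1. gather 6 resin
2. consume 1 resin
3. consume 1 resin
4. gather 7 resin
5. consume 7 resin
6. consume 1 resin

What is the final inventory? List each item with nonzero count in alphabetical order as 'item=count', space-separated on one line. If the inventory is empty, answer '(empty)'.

After 1 (gather 6 resin): resin=6
After 2 (consume 1 resin): resin=5
After 3 (consume 1 resin): resin=4
After 4 (gather 7 resin): resin=11
After 5 (consume 7 resin): resin=4
After 6 (consume 1 resin): resin=3

Answer: resin=3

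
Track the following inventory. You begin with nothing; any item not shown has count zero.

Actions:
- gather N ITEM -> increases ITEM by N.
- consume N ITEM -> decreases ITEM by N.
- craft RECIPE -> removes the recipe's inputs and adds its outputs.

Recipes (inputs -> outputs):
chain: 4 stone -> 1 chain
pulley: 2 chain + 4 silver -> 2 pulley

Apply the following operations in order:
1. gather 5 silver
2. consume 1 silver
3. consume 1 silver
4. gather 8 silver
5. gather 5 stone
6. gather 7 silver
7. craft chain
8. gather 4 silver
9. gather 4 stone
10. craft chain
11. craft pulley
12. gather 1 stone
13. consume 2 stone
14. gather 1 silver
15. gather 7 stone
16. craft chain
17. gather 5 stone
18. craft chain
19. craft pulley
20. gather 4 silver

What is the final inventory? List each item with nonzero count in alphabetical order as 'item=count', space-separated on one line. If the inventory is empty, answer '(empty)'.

Answer: pulley=4 silver=19 stone=4

Derivation:
After 1 (gather 5 silver): silver=5
After 2 (consume 1 silver): silver=4
After 3 (consume 1 silver): silver=3
After 4 (gather 8 silver): silver=11
After 5 (gather 5 stone): silver=11 stone=5
After 6 (gather 7 silver): silver=18 stone=5
After 7 (craft chain): chain=1 silver=18 stone=1
After 8 (gather 4 silver): chain=1 silver=22 stone=1
After 9 (gather 4 stone): chain=1 silver=22 stone=5
After 10 (craft chain): chain=2 silver=22 stone=1
After 11 (craft pulley): pulley=2 silver=18 stone=1
After 12 (gather 1 stone): pulley=2 silver=18 stone=2
After 13 (consume 2 stone): pulley=2 silver=18
After 14 (gather 1 silver): pulley=2 silver=19
After 15 (gather 7 stone): pulley=2 silver=19 stone=7
After 16 (craft chain): chain=1 pulley=2 silver=19 stone=3
After 17 (gather 5 stone): chain=1 pulley=2 silver=19 stone=8
After 18 (craft chain): chain=2 pulley=2 silver=19 stone=4
After 19 (craft pulley): pulley=4 silver=15 stone=4
After 20 (gather 4 silver): pulley=4 silver=19 stone=4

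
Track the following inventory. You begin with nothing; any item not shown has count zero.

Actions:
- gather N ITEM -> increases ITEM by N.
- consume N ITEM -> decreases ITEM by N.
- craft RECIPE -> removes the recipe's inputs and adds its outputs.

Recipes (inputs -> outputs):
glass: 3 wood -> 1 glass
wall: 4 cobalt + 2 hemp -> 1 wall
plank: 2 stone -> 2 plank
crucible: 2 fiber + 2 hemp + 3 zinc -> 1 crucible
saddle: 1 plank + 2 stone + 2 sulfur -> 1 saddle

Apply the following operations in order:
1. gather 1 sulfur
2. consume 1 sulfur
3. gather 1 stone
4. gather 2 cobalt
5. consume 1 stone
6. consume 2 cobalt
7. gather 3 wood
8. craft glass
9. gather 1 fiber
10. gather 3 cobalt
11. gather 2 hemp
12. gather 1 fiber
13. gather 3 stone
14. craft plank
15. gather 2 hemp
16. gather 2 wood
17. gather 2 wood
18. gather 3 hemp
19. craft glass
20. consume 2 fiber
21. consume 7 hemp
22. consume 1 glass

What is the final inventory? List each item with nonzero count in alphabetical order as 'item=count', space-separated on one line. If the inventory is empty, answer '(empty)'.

Answer: cobalt=3 glass=1 plank=2 stone=1 wood=1

Derivation:
After 1 (gather 1 sulfur): sulfur=1
After 2 (consume 1 sulfur): (empty)
After 3 (gather 1 stone): stone=1
After 4 (gather 2 cobalt): cobalt=2 stone=1
After 5 (consume 1 stone): cobalt=2
After 6 (consume 2 cobalt): (empty)
After 7 (gather 3 wood): wood=3
After 8 (craft glass): glass=1
After 9 (gather 1 fiber): fiber=1 glass=1
After 10 (gather 3 cobalt): cobalt=3 fiber=1 glass=1
After 11 (gather 2 hemp): cobalt=3 fiber=1 glass=1 hemp=2
After 12 (gather 1 fiber): cobalt=3 fiber=2 glass=1 hemp=2
After 13 (gather 3 stone): cobalt=3 fiber=2 glass=1 hemp=2 stone=3
After 14 (craft plank): cobalt=3 fiber=2 glass=1 hemp=2 plank=2 stone=1
After 15 (gather 2 hemp): cobalt=3 fiber=2 glass=1 hemp=4 plank=2 stone=1
After 16 (gather 2 wood): cobalt=3 fiber=2 glass=1 hemp=4 plank=2 stone=1 wood=2
After 17 (gather 2 wood): cobalt=3 fiber=2 glass=1 hemp=4 plank=2 stone=1 wood=4
After 18 (gather 3 hemp): cobalt=3 fiber=2 glass=1 hemp=7 plank=2 stone=1 wood=4
After 19 (craft glass): cobalt=3 fiber=2 glass=2 hemp=7 plank=2 stone=1 wood=1
After 20 (consume 2 fiber): cobalt=3 glass=2 hemp=7 plank=2 stone=1 wood=1
After 21 (consume 7 hemp): cobalt=3 glass=2 plank=2 stone=1 wood=1
After 22 (consume 1 glass): cobalt=3 glass=1 plank=2 stone=1 wood=1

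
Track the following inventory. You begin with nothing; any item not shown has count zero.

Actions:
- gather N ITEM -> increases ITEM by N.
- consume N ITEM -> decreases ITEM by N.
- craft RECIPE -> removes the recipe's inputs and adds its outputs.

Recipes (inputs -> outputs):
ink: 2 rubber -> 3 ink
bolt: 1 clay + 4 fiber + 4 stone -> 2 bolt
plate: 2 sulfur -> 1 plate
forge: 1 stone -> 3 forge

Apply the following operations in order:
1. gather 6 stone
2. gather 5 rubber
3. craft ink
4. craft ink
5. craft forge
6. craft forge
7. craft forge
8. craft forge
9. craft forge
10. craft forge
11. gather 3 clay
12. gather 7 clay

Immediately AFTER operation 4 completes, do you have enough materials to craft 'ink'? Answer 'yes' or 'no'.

Answer: no

Derivation:
After 1 (gather 6 stone): stone=6
After 2 (gather 5 rubber): rubber=5 stone=6
After 3 (craft ink): ink=3 rubber=3 stone=6
After 4 (craft ink): ink=6 rubber=1 stone=6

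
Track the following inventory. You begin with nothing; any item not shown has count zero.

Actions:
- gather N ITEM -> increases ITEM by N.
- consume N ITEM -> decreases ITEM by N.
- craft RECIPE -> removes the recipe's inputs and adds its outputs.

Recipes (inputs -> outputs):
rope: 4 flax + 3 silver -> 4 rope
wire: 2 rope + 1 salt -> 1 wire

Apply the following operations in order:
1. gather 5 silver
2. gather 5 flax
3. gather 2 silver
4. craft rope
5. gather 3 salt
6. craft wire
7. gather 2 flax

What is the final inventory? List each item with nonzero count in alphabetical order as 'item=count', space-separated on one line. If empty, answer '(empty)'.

Answer: flax=3 rope=2 salt=2 silver=4 wire=1

Derivation:
After 1 (gather 5 silver): silver=5
After 2 (gather 5 flax): flax=5 silver=5
After 3 (gather 2 silver): flax=5 silver=7
After 4 (craft rope): flax=1 rope=4 silver=4
After 5 (gather 3 salt): flax=1 rope=4 salt=3 silver=4
After 6 (craft wire): flax=1 rope=2 salt=2 silver=4 wire=1
After 7 (gather 2 flax): flax=3 rope=2 salt=2 silver=4 wire=1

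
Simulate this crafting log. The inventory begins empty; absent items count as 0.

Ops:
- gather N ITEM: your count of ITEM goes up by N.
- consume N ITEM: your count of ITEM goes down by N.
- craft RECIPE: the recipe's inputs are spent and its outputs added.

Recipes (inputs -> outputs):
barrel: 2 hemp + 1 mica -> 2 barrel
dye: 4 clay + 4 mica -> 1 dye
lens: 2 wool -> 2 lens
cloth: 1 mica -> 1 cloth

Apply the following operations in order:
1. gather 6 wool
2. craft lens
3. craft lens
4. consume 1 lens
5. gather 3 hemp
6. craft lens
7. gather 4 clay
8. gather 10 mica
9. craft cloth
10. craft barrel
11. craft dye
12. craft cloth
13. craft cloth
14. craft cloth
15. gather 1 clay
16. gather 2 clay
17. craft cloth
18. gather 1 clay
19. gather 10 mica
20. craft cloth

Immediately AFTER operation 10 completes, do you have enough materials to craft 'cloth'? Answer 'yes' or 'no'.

Answer: yes

Derivation:
After 1 (gather 6 wool): wool=6
After 2 (craft lens): lens=2 wool=4
After 3 (craft lens): lens=4 wool=2
After 4 (consume 1 lens): lens=3 wool=2
After 5 (gather 3 hemp): hemp=3 lens=3 wool=2
After 6 (craft lens): hemp=3 lens=5
After 7 (gather 4 clay): clay=4 hemp=3 lens=5
After 8 (gather 10 mica): clay=4 hemp=3 lens=5 mica=10
After 9 (craft cloth): clay=4 cloth=1 hemp=3 lens=5 mica=9
After 10 (craft barrel): barrel=2 clay=4 cloth=1 hemp=1 lens=5 mica=8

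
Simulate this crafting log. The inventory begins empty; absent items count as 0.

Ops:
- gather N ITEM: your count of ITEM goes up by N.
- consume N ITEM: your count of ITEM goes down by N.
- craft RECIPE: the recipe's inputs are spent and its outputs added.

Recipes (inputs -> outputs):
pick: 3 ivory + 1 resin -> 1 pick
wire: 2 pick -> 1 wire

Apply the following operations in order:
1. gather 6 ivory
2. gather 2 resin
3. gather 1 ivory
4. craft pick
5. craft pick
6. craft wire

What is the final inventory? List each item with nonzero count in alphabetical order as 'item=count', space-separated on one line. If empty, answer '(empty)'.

Answer: ivory=1 wire=1

Derivation:
After 1 (gather 6 ivory): ivory=6
After 2 (gather 2 resin): ivory=6 resin=2
After 3 (gather 1 ivory): ivory=7 resin=2
After 4 (craft pick): ivory=4 pick=1 resin=1
After 5 (craft pick): ivory=1 pick=2
After 6 (craft wire): ivory=1 wire=1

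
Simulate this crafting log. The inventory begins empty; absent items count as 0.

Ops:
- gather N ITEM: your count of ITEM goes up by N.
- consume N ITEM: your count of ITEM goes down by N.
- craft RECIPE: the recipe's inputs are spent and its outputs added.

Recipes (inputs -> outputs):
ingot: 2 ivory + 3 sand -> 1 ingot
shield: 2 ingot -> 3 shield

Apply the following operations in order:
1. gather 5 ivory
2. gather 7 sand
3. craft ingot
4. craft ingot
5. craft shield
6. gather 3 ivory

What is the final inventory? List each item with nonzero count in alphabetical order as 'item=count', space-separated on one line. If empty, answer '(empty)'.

Answer: ivory=4 sand=1 shield=3

Derivation:
After 1 (gather 5 ivory): ivory=5
After 2 (gather 7 sand): ivory=5 sand=7
After 3 (craft ingot): ingot=1 ivory=3 sand=4
After 4 (craft ingot): ingot=2 ivory=1 sand=1
After 5 (craft shield): ivory=1 sand=1 shield=3
After 6 (gather 3 ivory): ivory=4 sand=1 shield=3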